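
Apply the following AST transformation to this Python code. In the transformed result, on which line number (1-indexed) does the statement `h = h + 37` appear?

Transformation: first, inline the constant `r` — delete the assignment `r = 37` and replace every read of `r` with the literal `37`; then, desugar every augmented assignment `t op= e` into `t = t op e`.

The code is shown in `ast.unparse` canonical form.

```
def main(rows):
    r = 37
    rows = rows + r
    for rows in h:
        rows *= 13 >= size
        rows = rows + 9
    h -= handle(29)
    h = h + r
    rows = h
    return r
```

7

Transformed code:
def main(rows):
    rows = rows + 37
    for rows in h:
        rows = rows * (13 >= size)
        rows = rows + 9
    h = h - handle(29)
    h = h + 37
    rows = h
    return 37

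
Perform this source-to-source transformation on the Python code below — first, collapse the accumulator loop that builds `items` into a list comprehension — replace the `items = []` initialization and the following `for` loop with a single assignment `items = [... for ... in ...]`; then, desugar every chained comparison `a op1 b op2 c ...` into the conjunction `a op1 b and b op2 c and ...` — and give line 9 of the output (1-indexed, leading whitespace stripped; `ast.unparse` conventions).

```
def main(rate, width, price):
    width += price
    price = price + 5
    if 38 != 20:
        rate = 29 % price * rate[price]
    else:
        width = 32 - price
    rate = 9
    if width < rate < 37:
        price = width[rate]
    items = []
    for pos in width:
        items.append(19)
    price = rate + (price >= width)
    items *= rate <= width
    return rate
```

Transformed code:
def main(rate, width, price):
    width += price
    price = price + 5
    if 38 != 20:
        rate = 29 % price * rate[price]
    else:
        width = 32 - price
    rate = 9
    if width < rate and rate < 37:
        price = width[rate]
    items = [19 for pos in width]
    price = rate + (price >= width)
    items *= rate <= width
    return rate

if width < rate and rate < 37:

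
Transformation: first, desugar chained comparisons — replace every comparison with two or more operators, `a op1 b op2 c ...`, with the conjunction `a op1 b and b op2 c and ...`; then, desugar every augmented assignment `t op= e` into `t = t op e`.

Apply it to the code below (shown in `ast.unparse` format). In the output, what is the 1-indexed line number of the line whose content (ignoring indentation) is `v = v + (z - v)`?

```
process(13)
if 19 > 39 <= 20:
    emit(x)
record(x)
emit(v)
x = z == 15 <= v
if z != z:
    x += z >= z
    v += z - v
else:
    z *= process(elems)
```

9

Transformed code:
process(13)
if 19 > 39 and 39 <= 20:
    emit(x)
record(x)
emit(v)
x = z == 15 and 15 <= v
if z != z:
    x = x + (z >= z)
    v = v + (z - v)
else:
    z = z * process(elems)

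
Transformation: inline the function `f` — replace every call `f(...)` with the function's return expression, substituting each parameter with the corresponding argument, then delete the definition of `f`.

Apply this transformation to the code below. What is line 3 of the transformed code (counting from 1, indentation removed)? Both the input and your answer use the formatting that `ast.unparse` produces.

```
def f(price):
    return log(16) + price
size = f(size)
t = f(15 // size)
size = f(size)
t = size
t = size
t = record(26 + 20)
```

size = log(16) + size

Transformed code:
size = log(16) + size
t = log(16) + 15 // size
size = log(16) + size
t = size
t = size
t = record(26 + 20)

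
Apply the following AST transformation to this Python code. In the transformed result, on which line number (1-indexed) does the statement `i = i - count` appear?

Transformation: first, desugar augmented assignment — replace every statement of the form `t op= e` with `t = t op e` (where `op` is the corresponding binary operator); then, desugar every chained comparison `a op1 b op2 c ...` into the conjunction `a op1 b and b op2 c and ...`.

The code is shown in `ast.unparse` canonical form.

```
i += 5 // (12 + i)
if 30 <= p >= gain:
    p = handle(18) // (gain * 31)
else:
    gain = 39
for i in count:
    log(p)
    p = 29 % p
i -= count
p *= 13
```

9

Transformed code:
i = i + 5 // (12 + i)
if 30 <= p and p >= gain:
    p = handle(18) // (gain * 31)
else:
    gain = 39
for i in count:
    log(p)
    p = 29 % p
i = i - count
p = p * 13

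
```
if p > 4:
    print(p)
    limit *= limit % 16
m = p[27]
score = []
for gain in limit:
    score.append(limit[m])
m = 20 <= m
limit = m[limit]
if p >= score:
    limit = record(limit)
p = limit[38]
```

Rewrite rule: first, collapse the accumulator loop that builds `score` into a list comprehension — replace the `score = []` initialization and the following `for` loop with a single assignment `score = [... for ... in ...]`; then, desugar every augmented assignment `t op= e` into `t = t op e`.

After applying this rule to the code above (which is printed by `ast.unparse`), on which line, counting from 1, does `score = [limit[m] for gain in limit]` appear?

5

Transformed code:
if p > 4:
    print(p)
    limit = limit * (limit % 16)
m = p[27]
score = [limit[m] for gain in limit]
m = 20 <= m
limit = m[limit]
if p >= score:
    limit = record(limit)
p = limit[38]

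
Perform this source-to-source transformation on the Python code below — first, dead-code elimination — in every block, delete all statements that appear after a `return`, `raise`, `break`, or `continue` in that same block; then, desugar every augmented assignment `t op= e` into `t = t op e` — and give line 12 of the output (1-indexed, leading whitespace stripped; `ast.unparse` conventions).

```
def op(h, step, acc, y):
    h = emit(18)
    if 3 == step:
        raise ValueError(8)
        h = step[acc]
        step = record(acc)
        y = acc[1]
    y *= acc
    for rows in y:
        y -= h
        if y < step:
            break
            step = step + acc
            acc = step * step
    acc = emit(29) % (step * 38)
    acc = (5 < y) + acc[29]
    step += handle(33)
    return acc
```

step = step + handle(33)

Transformed code:
def op(h, step, acc, y):
    h = emit(18)
    if 3 == step:
        raise ValueError(8)
    y = y * acc
    for rows in y:
        y = y - h
        if y < step:
            break
    acc = emit(29) % (step * 38)
    acc = (5 < y) + acc[29]
    step = step + handle(33)
    return acc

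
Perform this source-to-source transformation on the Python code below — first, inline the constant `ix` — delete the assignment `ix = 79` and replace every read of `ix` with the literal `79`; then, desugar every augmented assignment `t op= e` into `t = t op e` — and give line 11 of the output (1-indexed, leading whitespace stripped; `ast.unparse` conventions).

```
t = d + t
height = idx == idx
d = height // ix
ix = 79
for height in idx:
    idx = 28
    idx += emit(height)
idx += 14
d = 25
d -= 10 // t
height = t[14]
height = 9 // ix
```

height = 9 // 79

Transformed code:
t = d + t
height = idx == idx
d = height // 79
for height in idx:
    idx = 28
    idx = idx + emit(height)
idx = idx + 14
d = 25
d = d - 10 // t
height = t[14]
height = 9 // 79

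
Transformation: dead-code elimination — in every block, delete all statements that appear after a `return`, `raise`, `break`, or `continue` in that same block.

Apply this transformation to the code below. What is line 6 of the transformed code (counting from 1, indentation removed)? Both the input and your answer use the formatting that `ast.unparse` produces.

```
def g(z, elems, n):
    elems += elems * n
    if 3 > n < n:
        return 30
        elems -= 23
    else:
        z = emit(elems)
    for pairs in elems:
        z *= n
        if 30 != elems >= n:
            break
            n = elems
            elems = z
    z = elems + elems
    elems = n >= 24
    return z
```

z = emit(elems)

Transformed code:
def g(z, elems, n):
    elems += elems * n
    if 3 > n < n:
        return 30
    else:
        z = emit(elems)
    for pairs in elems:
        z *= n
        if 30 != elems >= n:
            break
    z = elems + elems
    elems = n >= 24
    return z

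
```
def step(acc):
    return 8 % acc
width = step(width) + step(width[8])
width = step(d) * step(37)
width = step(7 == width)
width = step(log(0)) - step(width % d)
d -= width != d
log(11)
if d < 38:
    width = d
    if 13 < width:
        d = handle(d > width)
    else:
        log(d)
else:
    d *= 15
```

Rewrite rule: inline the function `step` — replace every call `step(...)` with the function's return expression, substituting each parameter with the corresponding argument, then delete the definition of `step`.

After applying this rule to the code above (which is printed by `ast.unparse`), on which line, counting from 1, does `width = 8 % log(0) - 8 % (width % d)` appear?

4

Transformed code:
width = 8 % width + 8 % width[8]
width = 8 % d * (8 % 37)
width = 8 % (7 == width)
width = 8 % log(0) - 8 % (width % d)
d -= width != d
log(11)
if d < 38:
    width = d
    if 13 < width:
        d = handle(d > width)
    else:
        log(d)
else:
    d *= 15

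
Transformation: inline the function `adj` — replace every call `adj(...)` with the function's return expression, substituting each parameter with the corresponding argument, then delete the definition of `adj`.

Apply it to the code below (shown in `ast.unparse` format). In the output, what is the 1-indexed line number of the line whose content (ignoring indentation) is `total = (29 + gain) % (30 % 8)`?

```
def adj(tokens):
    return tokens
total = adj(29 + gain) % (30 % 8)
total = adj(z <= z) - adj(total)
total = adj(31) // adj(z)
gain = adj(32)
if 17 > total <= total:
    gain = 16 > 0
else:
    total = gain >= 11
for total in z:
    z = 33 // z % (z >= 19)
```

Transformed code:
total = (29 + gain) % (30 % 8)
total = (z <= z) - total
total = 31 // z
gain = 32
if 17 > total <= total:
    gain = 16 > 0
else:
    total = gain >= 11
for total in z:
    z = 33 // z % (z >= 19)

1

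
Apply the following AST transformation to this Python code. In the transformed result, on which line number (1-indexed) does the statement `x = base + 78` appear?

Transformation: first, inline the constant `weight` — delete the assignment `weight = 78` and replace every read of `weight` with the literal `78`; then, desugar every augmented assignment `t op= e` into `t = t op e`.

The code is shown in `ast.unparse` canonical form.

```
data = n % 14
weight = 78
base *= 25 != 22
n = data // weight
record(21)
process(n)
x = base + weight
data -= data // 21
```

6

Transformed code:
data = n % 14
base = base * (25 != 22)
n = data // 78
record(21)
process(n)
x = base + 78
data = data - data // 21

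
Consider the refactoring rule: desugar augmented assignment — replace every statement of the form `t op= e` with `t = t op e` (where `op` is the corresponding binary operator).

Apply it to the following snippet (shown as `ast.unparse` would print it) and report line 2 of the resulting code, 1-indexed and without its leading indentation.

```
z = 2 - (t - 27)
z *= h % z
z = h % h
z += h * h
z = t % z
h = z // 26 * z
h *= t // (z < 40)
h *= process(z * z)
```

Transformed code:
z = 2 - (t - 27)
z = z * (h % z)
z = h % h
z = z + h * h
z = t % z
h = z // 26 * z
h = h * (t // (z < 40))
h = h * process(z * z)

z = z * (h % z)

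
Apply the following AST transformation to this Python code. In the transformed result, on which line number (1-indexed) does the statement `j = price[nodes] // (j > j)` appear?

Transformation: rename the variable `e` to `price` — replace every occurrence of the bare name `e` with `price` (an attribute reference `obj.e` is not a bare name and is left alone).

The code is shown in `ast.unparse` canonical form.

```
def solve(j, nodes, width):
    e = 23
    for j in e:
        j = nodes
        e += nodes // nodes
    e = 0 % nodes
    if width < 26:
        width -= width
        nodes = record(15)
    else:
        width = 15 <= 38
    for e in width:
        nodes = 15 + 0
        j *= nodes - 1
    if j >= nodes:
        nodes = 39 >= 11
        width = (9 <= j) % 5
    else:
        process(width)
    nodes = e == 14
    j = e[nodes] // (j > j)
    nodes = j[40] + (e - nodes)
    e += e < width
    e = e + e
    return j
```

21

Transformed code:
def solve(j, nodes, width):
    price = 23
    for j in price:
        j = nodes
        price += nodes // nodes
    price = 0 % nodes
    if width < 26:
        width -= width
        nodes = record(15)
    else:
        width = 15 <= 38
    for price in width:
        nodes = 15 + 0
        j *= nodes - 1
    if j >= nodes:
        nodes = 39 >= 11
        width = (9 <= j) % 5
    else:
        process(width)
    nodes = price == 14
    j = price[nodes] // (j > j)
    nodes = j[40] + (price - nodes)
    price += price < width
    price = price + price
    return j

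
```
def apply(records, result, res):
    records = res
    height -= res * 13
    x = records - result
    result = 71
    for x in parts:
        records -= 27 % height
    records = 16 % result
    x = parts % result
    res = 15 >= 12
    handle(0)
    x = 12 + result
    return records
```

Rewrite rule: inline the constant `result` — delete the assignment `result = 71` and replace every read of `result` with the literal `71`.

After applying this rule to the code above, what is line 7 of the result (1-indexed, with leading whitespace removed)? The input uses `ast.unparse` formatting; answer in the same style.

records = 16 % 71

Transformed code:
def apply(records, result, res):
    records = res
    height -= res * 13
    x = records - 71
    for x in parts:
        records -= 27 % height
    records = 16 % 71
    x = parts % 71
    res = 15 >= 12
    handle(0)
    x = 12 + 71
    return records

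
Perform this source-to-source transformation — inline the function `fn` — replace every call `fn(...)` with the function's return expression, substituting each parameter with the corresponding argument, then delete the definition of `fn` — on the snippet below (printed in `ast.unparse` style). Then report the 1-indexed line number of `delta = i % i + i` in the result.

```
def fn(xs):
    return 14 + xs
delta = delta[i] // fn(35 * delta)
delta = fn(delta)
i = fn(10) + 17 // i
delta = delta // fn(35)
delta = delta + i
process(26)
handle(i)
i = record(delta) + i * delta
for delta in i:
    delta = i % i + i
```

10

Transformed code:
delta = delta[i] // (14 + 35 * delta)
delta = 14 + delta
i = 14 + 10 + 17 // i
delta = delta // (14 + 35)
delta = delta + i
process(26)
handle(i)
i = record(delta) + i * delta
for delta in i:
    delta = i % i + i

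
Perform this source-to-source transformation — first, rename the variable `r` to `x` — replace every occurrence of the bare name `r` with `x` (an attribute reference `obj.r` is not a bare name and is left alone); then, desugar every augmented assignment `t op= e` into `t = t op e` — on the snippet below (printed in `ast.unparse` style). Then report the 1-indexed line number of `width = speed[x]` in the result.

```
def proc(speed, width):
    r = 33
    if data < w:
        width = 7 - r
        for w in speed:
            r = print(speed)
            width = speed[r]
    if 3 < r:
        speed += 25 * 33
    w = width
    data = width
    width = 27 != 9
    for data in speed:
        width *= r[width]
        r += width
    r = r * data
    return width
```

7

Transformed code:
def proc(speed, width):
    x = 33
    if data < w:
        width = 7 - x
        for w in speed:
            x = print(speed)
            width = speed[x]
    if 3 < x:
        speed = speed + 25 * 33
    w = width
    data = width
    width = 27 != 9
    for data in speed:
        width = width * x[width]
        x = x + width
    x = x * data
    return width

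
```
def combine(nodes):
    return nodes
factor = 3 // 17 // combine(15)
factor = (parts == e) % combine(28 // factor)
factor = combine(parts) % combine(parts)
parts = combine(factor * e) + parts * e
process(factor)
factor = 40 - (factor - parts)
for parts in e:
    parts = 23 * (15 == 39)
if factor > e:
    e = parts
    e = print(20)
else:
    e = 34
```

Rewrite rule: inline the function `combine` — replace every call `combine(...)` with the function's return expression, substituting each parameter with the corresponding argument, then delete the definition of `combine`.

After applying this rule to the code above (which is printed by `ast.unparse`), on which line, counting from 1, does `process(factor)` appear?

Transformed code:
factor = 3 // 17 // 15
factor = (parts == e) % (28 // factor)
factor = parts % parts
parts = factor * e + parts * e
process(factor)
factor = 40 - (factor - parts)
for parts in e:
    parts = 23 * (15 == 39)
if factor > e:
    e = parts
    e = print(20)
else:
    e = 34

5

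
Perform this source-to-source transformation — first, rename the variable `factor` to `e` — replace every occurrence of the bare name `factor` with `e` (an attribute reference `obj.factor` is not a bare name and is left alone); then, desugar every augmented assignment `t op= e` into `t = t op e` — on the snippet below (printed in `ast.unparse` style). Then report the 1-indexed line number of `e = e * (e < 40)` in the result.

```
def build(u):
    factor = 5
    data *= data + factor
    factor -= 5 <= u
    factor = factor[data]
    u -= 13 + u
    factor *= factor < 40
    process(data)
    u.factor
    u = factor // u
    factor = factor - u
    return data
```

Transformed code:
def build(u):
    e = 5
    data = data * (data + e)
    e = e - (5 <= u)
    e = e[data]
    u = u - (13 + u)
    e = e * (e < 40)
    process(data)
    u.factor
    u = e // u
    e = e - u
    return data

7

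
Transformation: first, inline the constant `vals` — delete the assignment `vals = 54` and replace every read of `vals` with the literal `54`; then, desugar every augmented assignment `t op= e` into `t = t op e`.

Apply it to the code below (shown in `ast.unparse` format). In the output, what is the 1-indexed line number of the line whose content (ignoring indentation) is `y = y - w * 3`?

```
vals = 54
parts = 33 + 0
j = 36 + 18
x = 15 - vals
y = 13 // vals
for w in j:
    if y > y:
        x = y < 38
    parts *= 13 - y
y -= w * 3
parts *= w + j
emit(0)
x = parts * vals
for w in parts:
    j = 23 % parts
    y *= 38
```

Transformed code:
parts = 33 + 0
j = 36 + 18
x = 15 - 54
y = 13 // 54
for w in j:
    if y > y:
        x = y < 38
    parts = parts * (13 - y)
y = y - w * 3
parts = parts * (w + j)
emit(0)
x = parts * 54
for w in parts:
    j = 23 % parts
    y = y * 38

9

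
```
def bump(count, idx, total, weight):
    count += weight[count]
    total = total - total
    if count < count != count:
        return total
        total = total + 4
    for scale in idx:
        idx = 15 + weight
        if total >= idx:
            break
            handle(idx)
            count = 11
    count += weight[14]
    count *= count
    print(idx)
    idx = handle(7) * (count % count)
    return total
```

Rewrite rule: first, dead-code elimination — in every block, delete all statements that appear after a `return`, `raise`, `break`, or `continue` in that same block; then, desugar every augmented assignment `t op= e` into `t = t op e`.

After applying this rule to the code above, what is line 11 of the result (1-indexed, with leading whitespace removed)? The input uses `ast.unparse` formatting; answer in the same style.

Transformed code:
def bump(count, idx, total, weight):
    count = count + weight[count]
    total = total - total
    if count < count != count:
        return total
    for scale in idx:
        idx = 15 + weight
        if total >= idx:
            break
    count = count + weight[14]
    count = count * count
    print(idx)
    idx = handle(7) * (count % count)
    return total

count = count * count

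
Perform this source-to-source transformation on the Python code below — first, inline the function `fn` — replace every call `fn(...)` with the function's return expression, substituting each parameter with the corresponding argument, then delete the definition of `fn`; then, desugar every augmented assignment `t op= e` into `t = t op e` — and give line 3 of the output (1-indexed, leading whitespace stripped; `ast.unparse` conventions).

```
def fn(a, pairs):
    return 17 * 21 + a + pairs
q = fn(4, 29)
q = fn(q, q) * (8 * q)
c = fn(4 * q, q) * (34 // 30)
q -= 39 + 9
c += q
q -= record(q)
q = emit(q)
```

c = (17 * 21 + 4 * q + q) * (34 // 30)

Transformed code:
q = 17 * 21 + 4 + 29
q = (17 * 21 + q + q) * (8 * q)
c = (17 * 21 + 4 * q + q) * (34 // 30)
q = q - (39 + 9)
c = c + q
q = q - record(q)
q = emit(q)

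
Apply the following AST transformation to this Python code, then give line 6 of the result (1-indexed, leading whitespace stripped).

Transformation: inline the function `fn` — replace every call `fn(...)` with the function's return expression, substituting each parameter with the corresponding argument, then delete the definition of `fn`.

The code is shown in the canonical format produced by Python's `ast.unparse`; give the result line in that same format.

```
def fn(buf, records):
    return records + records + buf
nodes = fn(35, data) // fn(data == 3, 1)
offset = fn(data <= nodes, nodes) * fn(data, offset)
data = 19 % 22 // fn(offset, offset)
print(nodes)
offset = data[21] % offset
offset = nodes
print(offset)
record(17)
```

offset = nodes

Transformed code:
nodes = (data + data + 35) // (1 + 1 + (data == 3))
offset = (nodes + nodes + (data <= nodes)) * (offset + offset + data)
data = 19 % 22 // (offset + offset + offset)
print(nodes)
offset = data[21] % offset
offset = nodes
print(offset)
record(17)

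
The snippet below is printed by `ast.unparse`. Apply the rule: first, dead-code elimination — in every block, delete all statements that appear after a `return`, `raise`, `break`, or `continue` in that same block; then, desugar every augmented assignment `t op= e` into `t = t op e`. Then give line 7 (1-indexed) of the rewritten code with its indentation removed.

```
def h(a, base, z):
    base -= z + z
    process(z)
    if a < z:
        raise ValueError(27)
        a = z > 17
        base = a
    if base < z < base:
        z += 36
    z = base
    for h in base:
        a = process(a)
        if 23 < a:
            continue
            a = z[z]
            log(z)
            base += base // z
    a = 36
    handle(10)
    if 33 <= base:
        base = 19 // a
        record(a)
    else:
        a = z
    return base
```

z = z + 36

Transformed code:
def h(a, base, z):
    base = base - (z + z)
    process(z)
    if a < z:
        raise ValueError(27)
    if base < z < base:
        z = z + 36
    z = base
    for h in base:
        a = process(a)
        if 23 < a:
            continue
    a = 36
    handle(10)
    if 33 <= base:
        base = 19 // a
        record(a)
    else:
        a = z
    return base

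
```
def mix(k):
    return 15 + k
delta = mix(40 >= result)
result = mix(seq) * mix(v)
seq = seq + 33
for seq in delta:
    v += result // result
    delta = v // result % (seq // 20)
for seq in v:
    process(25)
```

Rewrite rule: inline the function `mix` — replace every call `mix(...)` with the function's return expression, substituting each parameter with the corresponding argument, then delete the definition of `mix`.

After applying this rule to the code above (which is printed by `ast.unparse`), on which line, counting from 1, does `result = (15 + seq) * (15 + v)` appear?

2

Transformed code:
delta = 15 + (40 >= result)
result = (15 + seq) * (15 + v)
seq = seq + 33
for seq in delta:
    v += result // result
    delta = v // result % (seq // 20)
for seq in v:
    process(25)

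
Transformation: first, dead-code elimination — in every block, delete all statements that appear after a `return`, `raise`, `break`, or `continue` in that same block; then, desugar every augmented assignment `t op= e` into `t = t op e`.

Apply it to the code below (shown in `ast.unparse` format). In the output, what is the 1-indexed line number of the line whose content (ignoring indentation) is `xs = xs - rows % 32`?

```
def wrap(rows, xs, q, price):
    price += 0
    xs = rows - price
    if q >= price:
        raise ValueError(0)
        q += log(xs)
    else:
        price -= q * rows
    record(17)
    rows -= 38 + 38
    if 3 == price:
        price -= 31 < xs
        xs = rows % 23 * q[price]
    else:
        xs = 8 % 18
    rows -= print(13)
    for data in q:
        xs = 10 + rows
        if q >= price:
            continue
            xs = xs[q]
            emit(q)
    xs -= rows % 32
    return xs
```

Transformed code:
def wrap(rows, xs, q, price):
    price = price + 0
    xs = rows - price
    if q >= price:
        raise ValueError(0)
    else:
        price = price - q * rows
    record(17)
    rows = rows - (38 + 38)
    if 3 == price:
        price = price - (31 < xs)
        xs = rows % 23 * q[price]
    else:
        xs = 8 % 18
    rows = rows - print(13)
    for data in q:
        xs = 10 + rows
        if q >= price:
            continue
    xs = xs - rows % 32
    return xs

20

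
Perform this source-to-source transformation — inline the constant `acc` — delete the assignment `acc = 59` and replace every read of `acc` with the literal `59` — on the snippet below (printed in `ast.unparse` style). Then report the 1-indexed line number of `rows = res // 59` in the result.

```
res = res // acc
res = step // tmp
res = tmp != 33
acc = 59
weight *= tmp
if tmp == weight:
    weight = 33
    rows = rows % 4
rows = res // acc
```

8

Transformed code:
res = res // 59
res = step // tmp
res = tmp != 33
weight *= tmp
if tmp == weight:
    weight = 33
    rows = rows % 4
rows = res // 59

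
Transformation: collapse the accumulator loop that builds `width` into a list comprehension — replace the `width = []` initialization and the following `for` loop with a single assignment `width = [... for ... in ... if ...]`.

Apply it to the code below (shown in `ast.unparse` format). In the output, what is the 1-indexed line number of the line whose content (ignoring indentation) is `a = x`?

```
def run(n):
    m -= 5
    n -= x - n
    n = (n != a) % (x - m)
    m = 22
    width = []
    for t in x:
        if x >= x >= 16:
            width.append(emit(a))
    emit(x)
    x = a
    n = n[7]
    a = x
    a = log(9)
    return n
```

Transformed code:
def run(n):
    m -= 5
    n -= x - n
    n = (n != a) % (x - m)
    m = 22
    width = [emit(a) for t in x if x >= x >= 16]
    emit(x)
    x = a
    n = n[7]
    a = x
    a = log(9)
    return n

10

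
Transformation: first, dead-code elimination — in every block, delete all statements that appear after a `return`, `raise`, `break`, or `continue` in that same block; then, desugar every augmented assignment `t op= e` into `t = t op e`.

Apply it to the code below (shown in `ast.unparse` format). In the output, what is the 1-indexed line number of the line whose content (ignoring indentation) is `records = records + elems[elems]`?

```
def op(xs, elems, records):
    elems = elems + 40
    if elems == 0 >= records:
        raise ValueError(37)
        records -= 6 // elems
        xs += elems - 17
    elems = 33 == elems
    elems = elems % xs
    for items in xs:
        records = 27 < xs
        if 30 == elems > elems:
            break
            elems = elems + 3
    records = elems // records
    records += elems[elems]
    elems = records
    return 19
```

Transformed code:
def op(xs, elems, records):
    elems = elems + 40
    if elems == 0 >= records:
        raise ValueError(37)
    elems = 33 == elems
    elems = elems % xs
    for items in xs:
        records = 27 < xs
        if 30 == elems > elems:
            break
    records = elems // records
    records = records + elems[elems]
    elems = records
    return 19

12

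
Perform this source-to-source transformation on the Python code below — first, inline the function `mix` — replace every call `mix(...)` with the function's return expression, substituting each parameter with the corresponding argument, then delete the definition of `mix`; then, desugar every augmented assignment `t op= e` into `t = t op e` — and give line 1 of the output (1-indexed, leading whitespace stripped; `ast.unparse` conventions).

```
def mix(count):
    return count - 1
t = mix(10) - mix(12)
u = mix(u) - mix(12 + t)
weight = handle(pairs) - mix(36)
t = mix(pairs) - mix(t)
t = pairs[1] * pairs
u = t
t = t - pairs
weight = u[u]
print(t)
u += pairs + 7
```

Transformed code:
t = 10 - 1 - (12 - 1)
u = u - 1 - (12 + t - 1)
weight = handle(pairs) - (36 - 1)
t = pairs - 1 - (t - 1)
t = pairs[1] * pairs
u = t
t = t - pairs
weight = u[u]
print(t)
u = u + (pairs + 7)

t = 10 - 1 - (12 - 1)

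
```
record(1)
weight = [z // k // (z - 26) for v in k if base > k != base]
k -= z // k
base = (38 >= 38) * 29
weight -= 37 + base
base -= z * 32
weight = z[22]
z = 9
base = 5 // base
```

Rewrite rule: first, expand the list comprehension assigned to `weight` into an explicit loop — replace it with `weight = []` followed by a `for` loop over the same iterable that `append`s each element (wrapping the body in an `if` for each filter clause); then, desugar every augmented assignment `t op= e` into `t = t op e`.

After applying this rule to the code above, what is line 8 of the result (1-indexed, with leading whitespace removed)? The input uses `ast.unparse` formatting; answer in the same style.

Transformed code:
record(1)
weight = []
for v in k:
    if base > k != base:
        weight.append(z // k // (z - 26))
k = k - z // k
base = (38 >= 38) * 29
weight = weight - (37 + base)
base = base - z * 32
weight = z[22]
z = 9
base = 5 // base

weight = weight - (37 + base)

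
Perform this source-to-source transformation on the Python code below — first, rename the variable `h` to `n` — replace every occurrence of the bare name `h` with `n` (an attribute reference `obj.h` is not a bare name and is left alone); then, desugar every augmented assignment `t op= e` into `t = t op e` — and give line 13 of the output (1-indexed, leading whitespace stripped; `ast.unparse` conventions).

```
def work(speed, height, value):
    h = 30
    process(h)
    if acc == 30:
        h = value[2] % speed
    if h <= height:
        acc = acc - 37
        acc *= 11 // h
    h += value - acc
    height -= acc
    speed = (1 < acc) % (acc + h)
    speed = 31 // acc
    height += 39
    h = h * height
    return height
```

Transformed code:
def work(speed, height, value):
    n = 30
    process(n)
    if acc == 30:
        n = value[2] % speed
    if n <= height:
        acc = acc - 37
        acc = acc * (11 // n)
    n = n + (value - acc)
    height = height - acc
    speed = (1 < acc) % (acc + n)
    speed = 31 // acc
    height = height + 39
    n = n * height
    return height

height = height + 39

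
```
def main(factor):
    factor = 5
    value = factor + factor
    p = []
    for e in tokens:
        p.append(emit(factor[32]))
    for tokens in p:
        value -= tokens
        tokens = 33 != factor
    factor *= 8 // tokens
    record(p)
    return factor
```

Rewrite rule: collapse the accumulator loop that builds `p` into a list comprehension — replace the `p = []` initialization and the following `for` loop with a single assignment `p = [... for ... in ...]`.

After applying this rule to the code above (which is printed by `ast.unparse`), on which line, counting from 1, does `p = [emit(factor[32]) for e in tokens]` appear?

Transformed code:
def main(factor):
    factor = 5
    value = factor + factor
    p = [emit(factor[32]) for e in tokens]
    for tokens in p:
        value -= tokens
        tokens = 33 != factor
    factor *= 8 // tokens
    record(p)
    return factor

4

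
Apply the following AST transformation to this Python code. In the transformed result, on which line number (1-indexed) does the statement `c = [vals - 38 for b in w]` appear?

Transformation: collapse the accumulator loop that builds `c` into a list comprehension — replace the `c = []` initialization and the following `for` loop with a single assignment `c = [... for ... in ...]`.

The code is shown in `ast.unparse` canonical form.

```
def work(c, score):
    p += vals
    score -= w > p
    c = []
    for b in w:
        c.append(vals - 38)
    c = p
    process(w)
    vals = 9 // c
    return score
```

4

Transformed code:
def work(c, score):
    p += vals
    score -= w > p
    c = [vals - 38 for b in w]
    c = p
    process(w)
    vals = 9 // c
    return score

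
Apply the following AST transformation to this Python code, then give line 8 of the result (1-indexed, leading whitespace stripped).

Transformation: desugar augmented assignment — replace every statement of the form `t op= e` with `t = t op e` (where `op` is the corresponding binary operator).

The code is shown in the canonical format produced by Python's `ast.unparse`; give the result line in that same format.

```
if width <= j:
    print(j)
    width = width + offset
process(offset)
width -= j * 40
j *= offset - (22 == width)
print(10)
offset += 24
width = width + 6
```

offset = offset + 24

Transformed code:
if width <= j:
    print(j)
    width = width + offset
process(offset)
width = width - j * 40
j = j * (offset - (22 == width))
print(10)
offset = offset + 24
width = width + 6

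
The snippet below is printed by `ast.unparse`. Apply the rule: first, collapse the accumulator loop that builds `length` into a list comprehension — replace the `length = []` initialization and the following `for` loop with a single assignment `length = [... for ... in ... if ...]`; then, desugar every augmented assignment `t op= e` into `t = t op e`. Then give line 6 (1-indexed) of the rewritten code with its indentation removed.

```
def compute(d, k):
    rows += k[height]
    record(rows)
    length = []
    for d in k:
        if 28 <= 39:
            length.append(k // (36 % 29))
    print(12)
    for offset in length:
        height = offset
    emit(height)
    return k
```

for offset in length:

Transformed code:
def compute(d, k):
    rows = rows + k[height]
    record(rows)
    length = [k // (36 % 29) for d in k if 28 <= 39]
    print(12)
    for offset in length:
        height = offset
    emit(height)
    return k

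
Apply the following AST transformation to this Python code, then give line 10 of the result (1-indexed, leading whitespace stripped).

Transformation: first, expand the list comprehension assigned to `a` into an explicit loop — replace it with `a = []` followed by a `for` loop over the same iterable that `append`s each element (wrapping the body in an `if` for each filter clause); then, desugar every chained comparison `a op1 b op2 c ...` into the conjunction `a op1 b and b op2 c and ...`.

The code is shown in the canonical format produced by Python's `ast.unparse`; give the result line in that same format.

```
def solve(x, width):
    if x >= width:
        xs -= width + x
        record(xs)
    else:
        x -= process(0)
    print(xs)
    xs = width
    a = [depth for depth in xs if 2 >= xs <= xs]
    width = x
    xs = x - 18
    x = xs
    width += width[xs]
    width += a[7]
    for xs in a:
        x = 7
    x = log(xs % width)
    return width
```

Transformed code:
def solve(x, width):
    if x >= width:
        xs -= width + x
        record(xs)
    else:
        x -= process(0)
    print(xs)
    xs = width
    a = []
    for depth in xs:
        if 2 >= xs and xs <= xs:
            a.append(depth)
    width = x
    xs = x - 18
    x = xs
    width += width[xs]
    width += a[7]
    for xs in a:
        x = 7
    x = log(xs % width)
    return width

for depth in xs:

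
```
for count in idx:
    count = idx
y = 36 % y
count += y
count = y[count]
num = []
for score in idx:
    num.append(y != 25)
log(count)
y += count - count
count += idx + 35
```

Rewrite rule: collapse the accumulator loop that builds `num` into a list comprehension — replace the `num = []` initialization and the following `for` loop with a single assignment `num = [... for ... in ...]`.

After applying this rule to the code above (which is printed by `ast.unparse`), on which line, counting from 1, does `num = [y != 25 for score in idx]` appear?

Transformed code:
for count in idx:
    count = idx
y = 36 % y
count += y
count = y[count]
num = [y != 25 for score in idx]
log(count)
y += count - count
count += idx + 35

6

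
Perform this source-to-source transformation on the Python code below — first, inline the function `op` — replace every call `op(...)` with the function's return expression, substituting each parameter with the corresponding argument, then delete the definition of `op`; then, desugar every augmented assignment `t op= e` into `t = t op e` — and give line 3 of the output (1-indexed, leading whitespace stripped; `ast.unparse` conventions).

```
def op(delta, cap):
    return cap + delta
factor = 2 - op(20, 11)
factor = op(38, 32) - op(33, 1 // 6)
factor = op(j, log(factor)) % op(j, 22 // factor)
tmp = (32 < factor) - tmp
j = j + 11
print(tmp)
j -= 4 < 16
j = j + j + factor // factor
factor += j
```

Transformed code:
factor = 2 - (11 + 20)
factor = 32 + 38 - (1 // 6 + 33)
factor = (log(factor) + j) % (22 // factor + j)
tmp = (32 < factor) - tmp
j = j + 11
print(tmp)
j = j - (4 < 16)
j = j + j + factor // factor
factor = factor + j

factor = (log(factor) + j) % (22 // factor + j)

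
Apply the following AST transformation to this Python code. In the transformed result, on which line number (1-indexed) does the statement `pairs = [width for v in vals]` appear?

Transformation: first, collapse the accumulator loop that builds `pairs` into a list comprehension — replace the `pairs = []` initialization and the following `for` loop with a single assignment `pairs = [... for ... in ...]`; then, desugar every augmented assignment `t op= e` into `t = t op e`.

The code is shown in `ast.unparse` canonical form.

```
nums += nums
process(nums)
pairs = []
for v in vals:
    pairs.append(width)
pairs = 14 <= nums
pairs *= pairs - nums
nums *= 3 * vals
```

3

Transformed code:
nums = nums + nums
process(nums)
pairs = [width for v in vals]
pairs = 14 <= nums
pairs = pairs * (pairs - nums)
nums = nums * (3 * vals)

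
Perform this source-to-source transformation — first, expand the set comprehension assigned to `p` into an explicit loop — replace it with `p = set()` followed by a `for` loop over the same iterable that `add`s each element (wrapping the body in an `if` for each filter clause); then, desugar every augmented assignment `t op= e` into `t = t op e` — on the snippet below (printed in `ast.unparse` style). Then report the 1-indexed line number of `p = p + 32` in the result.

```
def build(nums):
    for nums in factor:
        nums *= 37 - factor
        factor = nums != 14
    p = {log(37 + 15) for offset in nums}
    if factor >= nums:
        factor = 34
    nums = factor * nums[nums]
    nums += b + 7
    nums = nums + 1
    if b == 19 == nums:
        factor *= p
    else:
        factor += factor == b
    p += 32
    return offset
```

Transformed code:
def build(nums):
    for nums in factor:
        nums = nums * (37 - factor)
        factor = nums != 14
    p = set()
    for offset in nums:
        p.add(log(37 + 15))
    if factor >= nums:
        factor = 34
    nums = factor * nums[nums]
    nums = nums + (b + 7)
    nums = nums + 1
    if b == 19 == nums:
        factor = factor * p
    else:
        factor = factor + (factor == b)
    p = p + 32
    return offset

17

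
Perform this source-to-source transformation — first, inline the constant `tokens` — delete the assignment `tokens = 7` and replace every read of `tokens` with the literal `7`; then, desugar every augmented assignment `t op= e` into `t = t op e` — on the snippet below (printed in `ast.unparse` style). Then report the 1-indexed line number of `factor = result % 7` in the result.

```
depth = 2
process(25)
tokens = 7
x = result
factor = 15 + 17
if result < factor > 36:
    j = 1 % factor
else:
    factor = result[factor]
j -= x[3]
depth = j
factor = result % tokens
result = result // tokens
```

11

Transformed code:
depth = 2
process(25)
x = result
factor = 15 + 17
if result < factor > 36:
    j = 1 % factor
else:
    factor = result[factor]
j = j - x[3]
depth = j
factor = result % 7
result = result // 7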